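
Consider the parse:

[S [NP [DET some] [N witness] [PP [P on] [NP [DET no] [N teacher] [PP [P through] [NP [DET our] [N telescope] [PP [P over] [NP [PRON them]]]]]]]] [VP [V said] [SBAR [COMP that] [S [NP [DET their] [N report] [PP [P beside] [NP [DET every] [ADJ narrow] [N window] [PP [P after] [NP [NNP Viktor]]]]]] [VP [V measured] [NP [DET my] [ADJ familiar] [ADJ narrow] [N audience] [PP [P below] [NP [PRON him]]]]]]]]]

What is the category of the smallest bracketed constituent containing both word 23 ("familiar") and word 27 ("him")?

NP

The smallest bracket enclosing both words is [NP my familiar narrow audience below him], so the label is NP.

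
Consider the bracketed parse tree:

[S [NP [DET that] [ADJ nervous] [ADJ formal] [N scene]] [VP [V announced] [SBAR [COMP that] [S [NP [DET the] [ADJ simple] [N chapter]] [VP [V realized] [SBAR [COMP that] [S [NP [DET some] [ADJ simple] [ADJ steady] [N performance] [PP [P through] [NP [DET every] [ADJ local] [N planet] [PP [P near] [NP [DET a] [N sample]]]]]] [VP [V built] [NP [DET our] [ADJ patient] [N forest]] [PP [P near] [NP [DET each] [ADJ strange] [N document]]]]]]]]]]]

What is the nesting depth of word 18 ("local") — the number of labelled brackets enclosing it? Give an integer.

11

The word sits inside ADJ, which is inside NP, inside PP, inside NP, inside S, inside SBAR, inside VP, inside S, inside SBAR, inside VP, inside S — 11 brackets in all.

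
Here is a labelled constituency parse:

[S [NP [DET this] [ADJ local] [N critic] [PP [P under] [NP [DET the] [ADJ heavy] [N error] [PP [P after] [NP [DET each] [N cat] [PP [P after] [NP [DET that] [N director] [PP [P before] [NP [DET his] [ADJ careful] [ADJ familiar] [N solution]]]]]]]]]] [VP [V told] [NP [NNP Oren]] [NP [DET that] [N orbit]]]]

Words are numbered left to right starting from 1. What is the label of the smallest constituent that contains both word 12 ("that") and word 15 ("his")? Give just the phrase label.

NP

Both words fall inside [NP that director before his careful familiar solution] (words 12–18), and no smaller constituent contains them both. Label: NP.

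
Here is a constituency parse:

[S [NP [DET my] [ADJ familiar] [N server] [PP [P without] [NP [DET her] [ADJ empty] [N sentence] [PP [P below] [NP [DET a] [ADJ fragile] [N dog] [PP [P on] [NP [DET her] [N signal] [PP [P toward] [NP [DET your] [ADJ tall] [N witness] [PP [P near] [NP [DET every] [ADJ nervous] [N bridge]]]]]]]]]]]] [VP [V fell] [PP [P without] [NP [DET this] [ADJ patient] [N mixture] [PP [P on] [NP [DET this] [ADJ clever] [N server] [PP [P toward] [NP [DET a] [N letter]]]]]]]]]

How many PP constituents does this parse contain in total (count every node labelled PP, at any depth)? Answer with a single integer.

8

Scanning left to right, an opening `[PP` appears at word positions 4, 8, 12, 15, 19, 24, 28, 32 — 8 in total.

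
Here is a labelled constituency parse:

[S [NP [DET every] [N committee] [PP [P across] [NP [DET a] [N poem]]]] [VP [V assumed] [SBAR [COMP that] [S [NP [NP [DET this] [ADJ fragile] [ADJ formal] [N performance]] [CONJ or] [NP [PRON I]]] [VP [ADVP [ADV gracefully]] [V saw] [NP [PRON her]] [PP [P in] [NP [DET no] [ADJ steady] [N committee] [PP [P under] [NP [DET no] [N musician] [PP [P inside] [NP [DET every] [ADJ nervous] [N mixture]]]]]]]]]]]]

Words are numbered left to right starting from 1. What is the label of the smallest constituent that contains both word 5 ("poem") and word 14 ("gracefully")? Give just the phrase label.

Word 5 lies under S → NP → PP → NP → N; word 14 lies under S → VP → SBAR → S → VP → ADVP → ADV. The lowest shared node is the S.

S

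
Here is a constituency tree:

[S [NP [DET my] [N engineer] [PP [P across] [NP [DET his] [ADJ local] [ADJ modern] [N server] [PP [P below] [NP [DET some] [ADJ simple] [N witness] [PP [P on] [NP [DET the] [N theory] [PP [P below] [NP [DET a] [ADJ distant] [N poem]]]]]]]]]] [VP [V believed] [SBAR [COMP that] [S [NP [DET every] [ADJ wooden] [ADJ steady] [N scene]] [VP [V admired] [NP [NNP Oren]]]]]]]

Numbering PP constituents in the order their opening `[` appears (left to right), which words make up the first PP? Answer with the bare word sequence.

across his local modern server below some simple witness on the theory below a distant poem

The PP opening brackets appear, in order, over: "across his local modern server below some simple witness on the theory below a distant poem"; "below some simple witness on the theory below a distant poem"; "on the theory below a distant poem"; "below a distant poem". The first one spans "across his local modern server below some simple witness on the theory below a distant poem".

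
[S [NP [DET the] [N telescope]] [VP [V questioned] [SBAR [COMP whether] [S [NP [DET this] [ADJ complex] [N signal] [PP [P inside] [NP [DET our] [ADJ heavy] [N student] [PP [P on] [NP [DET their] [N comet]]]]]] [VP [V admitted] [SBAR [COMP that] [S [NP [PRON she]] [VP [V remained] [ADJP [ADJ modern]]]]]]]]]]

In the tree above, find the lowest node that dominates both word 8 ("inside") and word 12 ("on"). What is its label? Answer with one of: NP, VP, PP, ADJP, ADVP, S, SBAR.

The smallest bracket enclosing both words is [PP inside our heavy student on their comet], so the label is PP.

PP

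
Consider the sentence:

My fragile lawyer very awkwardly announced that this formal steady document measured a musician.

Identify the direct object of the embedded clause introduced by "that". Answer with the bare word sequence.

a musician

The verb of the embedded clause introduced by "that" is "measured"; its direct object is the NP "a musician".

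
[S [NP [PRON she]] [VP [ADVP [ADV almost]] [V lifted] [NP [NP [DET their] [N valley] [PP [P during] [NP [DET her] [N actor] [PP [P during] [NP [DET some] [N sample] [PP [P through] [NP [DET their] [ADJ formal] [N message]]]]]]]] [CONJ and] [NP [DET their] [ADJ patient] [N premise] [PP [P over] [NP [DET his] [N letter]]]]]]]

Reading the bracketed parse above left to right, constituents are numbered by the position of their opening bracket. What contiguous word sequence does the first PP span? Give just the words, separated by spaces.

during her actor during some sample through their formal message

In left-to-right order the PP constituents are "during her actor during some sample through their formal message"; "during some sample through their formal message"; "through their formal message"; "over his letter". Number 1 is "during her actor during some sample through their formal message".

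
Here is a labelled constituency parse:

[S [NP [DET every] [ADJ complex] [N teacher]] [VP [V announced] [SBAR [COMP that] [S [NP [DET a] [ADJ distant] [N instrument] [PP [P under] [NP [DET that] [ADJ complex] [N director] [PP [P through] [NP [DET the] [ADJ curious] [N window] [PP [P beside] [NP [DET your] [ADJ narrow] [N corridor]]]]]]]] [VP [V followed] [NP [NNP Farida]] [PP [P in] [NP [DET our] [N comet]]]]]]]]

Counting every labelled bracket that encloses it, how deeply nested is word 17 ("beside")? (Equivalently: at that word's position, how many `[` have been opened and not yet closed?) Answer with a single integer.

11

Counting open brackets not yet closed at "beside": [S [VP [SBAR [S [NP [PP [NP [PP [NP [PP [P = 11.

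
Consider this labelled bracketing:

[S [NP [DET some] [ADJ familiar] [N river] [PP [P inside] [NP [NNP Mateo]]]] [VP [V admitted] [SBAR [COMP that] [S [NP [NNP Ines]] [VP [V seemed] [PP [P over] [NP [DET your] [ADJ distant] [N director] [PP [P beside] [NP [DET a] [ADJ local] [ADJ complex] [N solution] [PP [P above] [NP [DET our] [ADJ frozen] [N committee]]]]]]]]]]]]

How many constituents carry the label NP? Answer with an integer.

6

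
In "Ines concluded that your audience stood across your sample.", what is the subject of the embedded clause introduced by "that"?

your audience

The subject of the embedded clause introduced by "that" is the NP immediately before the verb "stood": "your audience".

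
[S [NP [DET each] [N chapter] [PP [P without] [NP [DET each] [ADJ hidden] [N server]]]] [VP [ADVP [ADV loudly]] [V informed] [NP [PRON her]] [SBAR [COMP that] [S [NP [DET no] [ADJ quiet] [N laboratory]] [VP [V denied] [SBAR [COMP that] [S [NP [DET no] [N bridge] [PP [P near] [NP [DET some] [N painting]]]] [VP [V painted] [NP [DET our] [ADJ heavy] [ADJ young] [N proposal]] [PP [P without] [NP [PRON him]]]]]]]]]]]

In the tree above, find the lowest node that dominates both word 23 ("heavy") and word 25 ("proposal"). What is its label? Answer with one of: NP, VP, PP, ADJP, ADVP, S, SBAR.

Both words fall inside [NP our heavy young proposal] (words 22–25), and no smaller constituent contains them both. Label: NP.

NP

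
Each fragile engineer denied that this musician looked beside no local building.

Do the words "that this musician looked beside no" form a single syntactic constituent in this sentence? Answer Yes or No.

The sequence begins inside the complementizer "that" and ends inside the clause "this musician looked beside no local building"; it crosses a phrase boundary, so no single node in the tree spans exactly those words.

No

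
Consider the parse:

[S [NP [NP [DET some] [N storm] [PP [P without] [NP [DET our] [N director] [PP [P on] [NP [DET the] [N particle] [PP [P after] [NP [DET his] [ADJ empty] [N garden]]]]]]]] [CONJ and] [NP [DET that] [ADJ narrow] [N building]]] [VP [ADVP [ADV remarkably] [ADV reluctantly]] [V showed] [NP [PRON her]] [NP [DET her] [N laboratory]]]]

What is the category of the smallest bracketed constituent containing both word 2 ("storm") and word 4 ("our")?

Word 2 lies under S → NP → NP → N; word 4 lies under S → NP → NP → PP → NP → DET. The lowest shared node is the NP.

NP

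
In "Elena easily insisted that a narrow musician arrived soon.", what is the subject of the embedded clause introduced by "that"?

The subject of the embedded clause introduced by "that" is the NP immediately before the verb "arrived": "a narrow musician".

a narrow musician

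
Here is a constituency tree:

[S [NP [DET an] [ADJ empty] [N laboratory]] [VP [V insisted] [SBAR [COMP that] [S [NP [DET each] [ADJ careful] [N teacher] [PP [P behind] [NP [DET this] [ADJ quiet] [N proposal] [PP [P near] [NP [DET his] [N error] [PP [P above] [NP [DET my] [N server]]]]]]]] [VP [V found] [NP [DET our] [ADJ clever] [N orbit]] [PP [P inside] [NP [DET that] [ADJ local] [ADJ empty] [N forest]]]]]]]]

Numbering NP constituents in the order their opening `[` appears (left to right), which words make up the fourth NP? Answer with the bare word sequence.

his error above my server

Opening `[NP` markers occur at word positions 1, 6, 10, 14, 17, 20, 24; the fourth of these opens the constituent [NP his error above my server].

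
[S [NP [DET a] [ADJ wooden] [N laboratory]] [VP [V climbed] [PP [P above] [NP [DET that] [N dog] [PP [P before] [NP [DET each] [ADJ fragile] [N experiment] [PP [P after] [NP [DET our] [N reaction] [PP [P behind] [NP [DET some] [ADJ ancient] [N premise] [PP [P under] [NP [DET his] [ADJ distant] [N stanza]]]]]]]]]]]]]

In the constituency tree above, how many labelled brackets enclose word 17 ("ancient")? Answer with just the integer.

11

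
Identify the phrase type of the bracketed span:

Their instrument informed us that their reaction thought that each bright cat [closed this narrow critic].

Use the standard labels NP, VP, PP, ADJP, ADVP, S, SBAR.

VP

The bracketed span "closed this narrow critic" is headed by "closed", making it a verb phrase (VP).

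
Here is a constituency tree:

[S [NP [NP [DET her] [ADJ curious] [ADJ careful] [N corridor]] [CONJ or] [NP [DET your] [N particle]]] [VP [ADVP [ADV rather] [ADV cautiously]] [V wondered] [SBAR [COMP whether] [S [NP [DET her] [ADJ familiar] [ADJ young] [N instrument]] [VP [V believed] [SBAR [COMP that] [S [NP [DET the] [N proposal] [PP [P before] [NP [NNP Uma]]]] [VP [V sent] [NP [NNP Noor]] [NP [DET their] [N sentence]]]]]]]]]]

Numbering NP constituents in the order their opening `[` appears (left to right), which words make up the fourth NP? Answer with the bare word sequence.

her familiar young instrument

In left-to-right order the NP constituents are "her curious careful corridor or your particle"; "her curious careful corridor"; "your particle"; "her familiar young instrument"; "the proposal before Uma"; "Uma"; "Noor"; "their sentence". Number 4 is "her familiar young instrument".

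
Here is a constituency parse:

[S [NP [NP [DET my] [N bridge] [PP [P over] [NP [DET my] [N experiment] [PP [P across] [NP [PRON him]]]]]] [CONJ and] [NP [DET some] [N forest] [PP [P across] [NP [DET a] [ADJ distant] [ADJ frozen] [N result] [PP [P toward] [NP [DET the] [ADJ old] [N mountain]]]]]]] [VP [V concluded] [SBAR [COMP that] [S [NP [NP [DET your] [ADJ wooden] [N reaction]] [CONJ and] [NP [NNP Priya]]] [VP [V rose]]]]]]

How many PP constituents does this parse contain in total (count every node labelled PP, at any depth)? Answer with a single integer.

4

Listing each PP by its span: [PP over my experiment across him]; [PP across him]; [PP across a distant frozen result toward the old mountain]; [PP toward the old mountain] — that makes 4.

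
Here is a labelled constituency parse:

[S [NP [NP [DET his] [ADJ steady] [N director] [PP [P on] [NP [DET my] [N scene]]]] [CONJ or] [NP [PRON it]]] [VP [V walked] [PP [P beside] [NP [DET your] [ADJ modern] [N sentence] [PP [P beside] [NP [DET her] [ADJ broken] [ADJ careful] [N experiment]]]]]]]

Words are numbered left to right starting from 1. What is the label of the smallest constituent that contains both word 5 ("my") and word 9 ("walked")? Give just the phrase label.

Word 5 lies under S → NP → NP → PP → NP → DET; word 9 lies under S → VP → V. The lowest shared node is the S.

S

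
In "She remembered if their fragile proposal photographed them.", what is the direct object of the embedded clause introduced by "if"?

The verb of the embedded clause introduced by "if" is "photographed"; its direct object is the NP "them".

them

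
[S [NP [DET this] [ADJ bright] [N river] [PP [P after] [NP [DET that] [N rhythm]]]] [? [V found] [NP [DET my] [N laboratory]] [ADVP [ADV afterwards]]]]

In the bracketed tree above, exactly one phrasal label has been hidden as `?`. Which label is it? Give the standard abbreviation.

The `?` node immediately contains: V 'found', NP, ADVP. That is the internal structure of a verb phrase, so the label is VP.

VP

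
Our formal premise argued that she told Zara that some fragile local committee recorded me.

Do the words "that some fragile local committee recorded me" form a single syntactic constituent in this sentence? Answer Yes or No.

Yes

These words form the whole subordinate clause headed by "that", so yes — one constituent.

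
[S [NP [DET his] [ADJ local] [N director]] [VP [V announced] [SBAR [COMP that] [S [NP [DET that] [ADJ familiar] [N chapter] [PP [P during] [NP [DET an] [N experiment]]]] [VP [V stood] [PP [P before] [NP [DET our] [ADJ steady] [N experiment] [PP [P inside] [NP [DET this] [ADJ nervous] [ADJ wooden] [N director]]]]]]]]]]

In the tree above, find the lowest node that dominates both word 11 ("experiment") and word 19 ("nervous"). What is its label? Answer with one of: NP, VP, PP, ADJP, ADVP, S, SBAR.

S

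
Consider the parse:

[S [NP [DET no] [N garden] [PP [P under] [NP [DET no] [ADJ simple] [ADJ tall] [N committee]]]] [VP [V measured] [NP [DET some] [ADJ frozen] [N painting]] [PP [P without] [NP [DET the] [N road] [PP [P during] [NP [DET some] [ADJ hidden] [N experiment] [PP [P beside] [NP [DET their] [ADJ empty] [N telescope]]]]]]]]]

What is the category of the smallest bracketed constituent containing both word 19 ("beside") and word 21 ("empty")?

The smallest bracket enclosing both words is [PP beside their empty telescope], so the label is PP.

PP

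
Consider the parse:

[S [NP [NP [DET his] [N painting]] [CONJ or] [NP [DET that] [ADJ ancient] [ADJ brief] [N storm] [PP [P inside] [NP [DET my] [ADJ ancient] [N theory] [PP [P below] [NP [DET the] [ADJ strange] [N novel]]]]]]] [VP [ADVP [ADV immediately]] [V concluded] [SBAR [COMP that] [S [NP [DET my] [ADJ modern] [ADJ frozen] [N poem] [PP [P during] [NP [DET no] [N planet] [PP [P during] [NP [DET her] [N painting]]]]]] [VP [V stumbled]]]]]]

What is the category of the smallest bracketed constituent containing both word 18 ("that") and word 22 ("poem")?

The smallest bracket enclosing both words is [SBAR that my modern frozen poem during no planet during her painting stumbled], so the label is SBAR.

SBAR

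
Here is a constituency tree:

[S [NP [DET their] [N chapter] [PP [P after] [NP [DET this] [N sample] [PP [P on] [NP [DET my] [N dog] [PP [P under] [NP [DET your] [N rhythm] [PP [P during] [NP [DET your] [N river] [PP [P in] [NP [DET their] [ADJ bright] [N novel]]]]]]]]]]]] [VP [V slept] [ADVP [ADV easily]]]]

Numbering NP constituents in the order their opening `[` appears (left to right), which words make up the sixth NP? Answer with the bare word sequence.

their bright novel

In left-to-right order the NP constituents are "their chapter after this sample on my dog under your rhythm during your river in their bright novel"; "this sample on my dog under your rhythm during your river in their bright novel"; "my dog under your rhythm during your river in their bright novel"; "your rhythm during your river in their bright novel"; "your river in their bright novel"; "their bright novel". Number 6 is "their bright novel".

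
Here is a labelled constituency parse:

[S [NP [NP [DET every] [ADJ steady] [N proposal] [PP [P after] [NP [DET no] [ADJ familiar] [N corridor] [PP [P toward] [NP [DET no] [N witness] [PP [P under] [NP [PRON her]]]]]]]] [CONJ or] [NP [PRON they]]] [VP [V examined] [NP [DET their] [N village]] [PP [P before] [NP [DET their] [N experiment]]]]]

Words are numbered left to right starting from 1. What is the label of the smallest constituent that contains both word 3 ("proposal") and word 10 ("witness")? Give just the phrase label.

NP

The smallest bracket enclosing both words is [NP every steady proposal after no familiar corridor toward no witness under her], so the label is NP.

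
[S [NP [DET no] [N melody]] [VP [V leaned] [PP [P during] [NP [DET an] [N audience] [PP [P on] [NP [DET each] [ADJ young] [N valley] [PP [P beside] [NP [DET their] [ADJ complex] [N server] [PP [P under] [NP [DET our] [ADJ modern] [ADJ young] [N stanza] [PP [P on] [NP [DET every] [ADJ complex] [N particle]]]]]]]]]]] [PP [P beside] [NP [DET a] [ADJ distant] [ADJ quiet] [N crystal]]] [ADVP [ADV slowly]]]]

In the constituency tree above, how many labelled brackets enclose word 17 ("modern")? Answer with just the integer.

The word sits inside ADJ, which is inside NP, inside PP, inside NP, inside PP, inside NP, inside PP, inside NP, inside PP, inside VP, inside S — 11 brackets in all.

11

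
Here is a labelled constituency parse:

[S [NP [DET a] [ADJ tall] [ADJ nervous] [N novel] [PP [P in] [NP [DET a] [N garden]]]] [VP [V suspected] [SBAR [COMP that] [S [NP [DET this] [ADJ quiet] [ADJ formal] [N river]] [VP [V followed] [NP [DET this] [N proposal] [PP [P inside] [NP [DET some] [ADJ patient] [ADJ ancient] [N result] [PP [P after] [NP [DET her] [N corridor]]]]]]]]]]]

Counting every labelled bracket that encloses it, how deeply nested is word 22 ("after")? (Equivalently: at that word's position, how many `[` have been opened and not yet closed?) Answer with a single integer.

10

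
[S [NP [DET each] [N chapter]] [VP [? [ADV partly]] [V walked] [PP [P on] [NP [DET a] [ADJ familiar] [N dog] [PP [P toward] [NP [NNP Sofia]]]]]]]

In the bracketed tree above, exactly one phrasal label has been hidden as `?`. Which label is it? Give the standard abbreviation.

A constituent whose immediate children are ADV 'partly' is an adverb phrase: ADVP.

ADVP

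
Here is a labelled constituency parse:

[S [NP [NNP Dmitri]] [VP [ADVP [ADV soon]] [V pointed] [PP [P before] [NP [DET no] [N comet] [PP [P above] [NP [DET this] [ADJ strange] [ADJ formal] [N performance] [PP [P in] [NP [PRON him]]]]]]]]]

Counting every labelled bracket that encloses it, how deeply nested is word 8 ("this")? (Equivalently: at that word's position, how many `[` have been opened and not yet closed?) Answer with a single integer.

Path from the root down to the word: S → VP → PP → NP → PP → NP → DET. That is 7 enclosing brackets.

7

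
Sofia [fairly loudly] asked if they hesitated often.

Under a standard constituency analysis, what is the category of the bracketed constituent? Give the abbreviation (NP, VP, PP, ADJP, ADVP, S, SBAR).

The span is built around the adverb "loudly" — an adverb phrase (ADVP).

ADVP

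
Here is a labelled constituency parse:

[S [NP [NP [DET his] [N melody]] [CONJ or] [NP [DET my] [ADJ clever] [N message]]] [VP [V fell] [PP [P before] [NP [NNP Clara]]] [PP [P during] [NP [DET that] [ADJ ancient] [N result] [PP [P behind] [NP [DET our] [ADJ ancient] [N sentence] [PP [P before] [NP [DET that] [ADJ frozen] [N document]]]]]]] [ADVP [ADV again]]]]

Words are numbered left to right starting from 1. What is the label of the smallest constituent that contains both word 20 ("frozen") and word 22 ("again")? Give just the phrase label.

VP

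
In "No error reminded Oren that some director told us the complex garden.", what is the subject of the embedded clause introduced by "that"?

some director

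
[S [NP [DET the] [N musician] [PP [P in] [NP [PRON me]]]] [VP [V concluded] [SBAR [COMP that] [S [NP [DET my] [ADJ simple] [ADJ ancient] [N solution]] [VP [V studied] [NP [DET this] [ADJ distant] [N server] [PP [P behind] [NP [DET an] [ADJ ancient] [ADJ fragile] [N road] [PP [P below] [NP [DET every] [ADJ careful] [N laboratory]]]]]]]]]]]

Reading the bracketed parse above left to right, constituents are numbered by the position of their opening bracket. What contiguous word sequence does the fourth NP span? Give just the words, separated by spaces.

Opening `[NP` markers occur at word positions 1, 4, 7, 12, 16, 21; the fourth of these opens the constituent [NP this distant server behind an ancient fragile road below every careful laboratory].

this distant server behind an ancient fragile road below every careful laboratory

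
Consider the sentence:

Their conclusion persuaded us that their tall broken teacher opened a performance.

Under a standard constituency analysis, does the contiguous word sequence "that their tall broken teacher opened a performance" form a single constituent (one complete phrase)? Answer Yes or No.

Yes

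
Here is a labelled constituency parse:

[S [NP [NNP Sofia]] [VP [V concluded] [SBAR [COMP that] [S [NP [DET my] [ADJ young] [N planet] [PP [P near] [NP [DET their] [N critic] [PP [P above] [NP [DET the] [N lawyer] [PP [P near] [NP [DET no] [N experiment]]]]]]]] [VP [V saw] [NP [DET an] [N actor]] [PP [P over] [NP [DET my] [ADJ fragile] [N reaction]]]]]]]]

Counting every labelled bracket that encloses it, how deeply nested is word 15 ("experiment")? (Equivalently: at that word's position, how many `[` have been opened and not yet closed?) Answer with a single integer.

12

Path from the root down to the word: S → VP → SBAR → S → NP → PP → NP → PP → NP → PP → NP → N. That is 12 enclosing brackets.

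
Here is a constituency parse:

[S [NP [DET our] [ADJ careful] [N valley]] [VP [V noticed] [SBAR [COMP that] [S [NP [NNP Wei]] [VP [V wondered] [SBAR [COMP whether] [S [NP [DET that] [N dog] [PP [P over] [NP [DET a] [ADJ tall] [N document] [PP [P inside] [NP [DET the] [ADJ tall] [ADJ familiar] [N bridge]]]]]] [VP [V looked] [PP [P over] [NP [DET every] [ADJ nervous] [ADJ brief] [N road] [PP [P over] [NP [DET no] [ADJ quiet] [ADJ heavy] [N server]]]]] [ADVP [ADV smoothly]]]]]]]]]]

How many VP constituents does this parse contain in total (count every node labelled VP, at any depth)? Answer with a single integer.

3

Listing each VP by its span: [VP noticed that Wei wondered whether that dog over a tall document inside the tall familiar bridge looked over every nervous brief road over no quiet heavy server smoothly]; [VP wondered whether that dog over a tall document inside the tall familiar bridge looked over every nervous brief road over no quiet heavy server smoothly]; [VP looked over every nervous brief road over no quiet heavy server smoothly] — that makes 3.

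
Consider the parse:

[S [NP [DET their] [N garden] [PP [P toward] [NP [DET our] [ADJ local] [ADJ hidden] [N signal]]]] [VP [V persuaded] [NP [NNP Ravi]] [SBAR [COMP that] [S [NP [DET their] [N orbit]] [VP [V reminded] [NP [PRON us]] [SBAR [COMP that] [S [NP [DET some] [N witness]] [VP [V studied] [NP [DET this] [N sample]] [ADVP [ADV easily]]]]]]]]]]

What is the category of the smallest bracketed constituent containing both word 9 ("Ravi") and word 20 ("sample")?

VP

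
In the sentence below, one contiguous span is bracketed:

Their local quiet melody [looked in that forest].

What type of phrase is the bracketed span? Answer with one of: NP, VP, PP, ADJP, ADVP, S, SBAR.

The bracketed span "looked in that forest" is headed by "looked", making it a verb phrase (VP).

VP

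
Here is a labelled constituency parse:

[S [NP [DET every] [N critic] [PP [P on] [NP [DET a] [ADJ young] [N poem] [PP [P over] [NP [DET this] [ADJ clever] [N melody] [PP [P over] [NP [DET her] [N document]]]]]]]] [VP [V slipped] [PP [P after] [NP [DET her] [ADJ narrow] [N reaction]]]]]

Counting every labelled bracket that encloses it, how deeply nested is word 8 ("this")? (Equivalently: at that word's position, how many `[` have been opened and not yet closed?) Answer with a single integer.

7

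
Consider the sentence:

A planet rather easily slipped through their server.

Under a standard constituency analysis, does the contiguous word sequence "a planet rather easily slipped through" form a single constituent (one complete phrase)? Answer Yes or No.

No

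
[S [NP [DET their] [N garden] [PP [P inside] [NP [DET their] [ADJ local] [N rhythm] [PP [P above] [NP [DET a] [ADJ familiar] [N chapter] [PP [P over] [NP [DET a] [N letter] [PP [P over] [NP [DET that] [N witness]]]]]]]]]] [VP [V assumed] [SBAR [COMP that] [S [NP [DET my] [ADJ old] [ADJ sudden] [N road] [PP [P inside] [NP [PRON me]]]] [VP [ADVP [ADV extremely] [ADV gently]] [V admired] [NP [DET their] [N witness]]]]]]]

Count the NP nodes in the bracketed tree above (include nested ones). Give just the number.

8

The NP constituents are: [NP their garden inside their local rhythm above a familiar chapter over a letter over that witness]; [NP their local rhythm above a familiar chapter over a letter over that witness]; [NP a familiar chapter over a letter over that witness]; [NP a letter over that witness]; [NP that witness]; [NP my old sudden road inside me] …. Total: 8.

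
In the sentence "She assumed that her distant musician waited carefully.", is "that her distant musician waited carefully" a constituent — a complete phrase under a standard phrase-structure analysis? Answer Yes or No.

Yes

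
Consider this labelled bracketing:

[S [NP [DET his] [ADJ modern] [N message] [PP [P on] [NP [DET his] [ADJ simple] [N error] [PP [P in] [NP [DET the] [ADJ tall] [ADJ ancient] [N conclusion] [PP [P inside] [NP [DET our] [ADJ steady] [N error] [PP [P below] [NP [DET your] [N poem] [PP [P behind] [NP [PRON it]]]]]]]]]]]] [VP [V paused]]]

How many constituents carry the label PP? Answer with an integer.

5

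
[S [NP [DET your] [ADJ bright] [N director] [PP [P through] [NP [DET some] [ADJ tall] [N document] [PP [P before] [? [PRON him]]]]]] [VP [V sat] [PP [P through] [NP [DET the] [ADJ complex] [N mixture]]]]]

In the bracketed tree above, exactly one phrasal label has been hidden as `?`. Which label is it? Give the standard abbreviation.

NP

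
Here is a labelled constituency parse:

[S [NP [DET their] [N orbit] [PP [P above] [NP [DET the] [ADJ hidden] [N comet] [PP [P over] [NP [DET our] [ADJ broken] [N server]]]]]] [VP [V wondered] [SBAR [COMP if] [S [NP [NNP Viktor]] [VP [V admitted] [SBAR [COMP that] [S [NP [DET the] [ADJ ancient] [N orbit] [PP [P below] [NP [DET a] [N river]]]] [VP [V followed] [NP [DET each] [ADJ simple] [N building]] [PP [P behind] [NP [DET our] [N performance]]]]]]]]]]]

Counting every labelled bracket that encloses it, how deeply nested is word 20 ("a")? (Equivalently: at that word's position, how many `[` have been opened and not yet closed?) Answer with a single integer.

Counting open brackets not yet closed at "a": [S [VP [SBAR [S [VP [SBAR [S [NP [PP [NP [DET = 11.

11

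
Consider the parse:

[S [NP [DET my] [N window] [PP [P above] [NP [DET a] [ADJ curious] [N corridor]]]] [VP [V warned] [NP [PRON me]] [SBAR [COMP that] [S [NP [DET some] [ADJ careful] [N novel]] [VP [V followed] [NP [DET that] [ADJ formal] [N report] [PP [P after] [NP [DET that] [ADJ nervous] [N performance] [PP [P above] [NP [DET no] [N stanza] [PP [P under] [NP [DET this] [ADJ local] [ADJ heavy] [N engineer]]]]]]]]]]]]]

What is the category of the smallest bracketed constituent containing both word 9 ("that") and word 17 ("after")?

SBAR

Both words fall inside [SBAR that some careful novel followed that formal report after that nervous performance above no stanza under this local heavy engineer] (words 9–28), and no smaller constituent contains them both. Label: SBAR.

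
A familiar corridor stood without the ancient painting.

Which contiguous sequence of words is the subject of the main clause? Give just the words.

a familiar corridor

The subject of the main clause is the NP immediately before the verb "stood": "a familiar corridor".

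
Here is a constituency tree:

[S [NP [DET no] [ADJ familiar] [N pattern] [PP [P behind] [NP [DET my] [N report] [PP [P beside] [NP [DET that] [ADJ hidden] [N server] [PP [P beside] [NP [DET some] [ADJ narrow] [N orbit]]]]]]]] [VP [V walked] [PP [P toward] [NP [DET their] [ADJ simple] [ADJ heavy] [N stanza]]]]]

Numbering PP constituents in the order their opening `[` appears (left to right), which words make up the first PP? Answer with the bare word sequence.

behind my report beside that hidden server beside some narrow orbit

The PP opening brackets appear, in order, over: "behind my report beside that hidden server beside some narrow orbit"; "beside that hidden server beside some narrow orbit"; "beside some narrow orbit"; "toward their simple heavy stanza". The first one spans "behind my report beside that hidden server beside some narrow orbit".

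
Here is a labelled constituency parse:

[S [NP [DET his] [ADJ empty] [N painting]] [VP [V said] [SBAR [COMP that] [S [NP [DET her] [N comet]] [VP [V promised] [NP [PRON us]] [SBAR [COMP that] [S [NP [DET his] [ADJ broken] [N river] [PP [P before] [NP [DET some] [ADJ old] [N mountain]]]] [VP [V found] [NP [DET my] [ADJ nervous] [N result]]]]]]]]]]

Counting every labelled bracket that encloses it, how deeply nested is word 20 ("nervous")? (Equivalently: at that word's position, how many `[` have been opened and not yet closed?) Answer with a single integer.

The word sits inside ADJ, which is inside NP, inside VP, inside S, inside SBAR, inside VP, inside S, inside SBAR, inside VP, inside S — 10 brackets in all.

10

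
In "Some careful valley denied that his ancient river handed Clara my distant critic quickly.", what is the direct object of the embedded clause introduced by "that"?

my distant critic

The verb of the embedded clause introduced by "that" is "handed"; its direct object is the NP "my distant critic".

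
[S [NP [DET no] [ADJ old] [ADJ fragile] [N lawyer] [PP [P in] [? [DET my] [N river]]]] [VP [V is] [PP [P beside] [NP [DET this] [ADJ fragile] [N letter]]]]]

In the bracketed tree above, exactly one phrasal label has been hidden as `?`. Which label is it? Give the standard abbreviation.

The `?` node immediately contains: DET 'my', N 'river'. That is the internal structure of a noun phrase, so the label is NP.

NP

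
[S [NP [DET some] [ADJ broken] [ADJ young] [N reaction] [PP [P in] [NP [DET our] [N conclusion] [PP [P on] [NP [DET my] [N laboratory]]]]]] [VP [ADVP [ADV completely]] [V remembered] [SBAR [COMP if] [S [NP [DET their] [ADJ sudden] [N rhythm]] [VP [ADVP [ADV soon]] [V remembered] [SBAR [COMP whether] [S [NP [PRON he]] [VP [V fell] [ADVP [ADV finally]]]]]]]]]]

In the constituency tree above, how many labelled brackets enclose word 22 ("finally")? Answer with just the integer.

10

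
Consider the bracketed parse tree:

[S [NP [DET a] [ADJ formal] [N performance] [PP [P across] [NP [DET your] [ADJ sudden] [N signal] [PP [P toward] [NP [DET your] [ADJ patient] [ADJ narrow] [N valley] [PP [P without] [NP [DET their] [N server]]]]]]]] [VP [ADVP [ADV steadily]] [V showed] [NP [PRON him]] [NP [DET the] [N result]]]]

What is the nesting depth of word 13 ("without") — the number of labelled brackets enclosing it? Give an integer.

8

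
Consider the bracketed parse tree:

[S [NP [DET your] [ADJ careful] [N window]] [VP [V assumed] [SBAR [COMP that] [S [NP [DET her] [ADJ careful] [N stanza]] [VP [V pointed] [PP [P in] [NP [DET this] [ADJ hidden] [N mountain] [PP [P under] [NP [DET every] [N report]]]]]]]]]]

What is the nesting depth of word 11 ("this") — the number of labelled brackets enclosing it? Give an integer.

Counting open brackets not yet closed at "this": [S [VP [SBAR [S [VP [PP [NP [DET = 8.

8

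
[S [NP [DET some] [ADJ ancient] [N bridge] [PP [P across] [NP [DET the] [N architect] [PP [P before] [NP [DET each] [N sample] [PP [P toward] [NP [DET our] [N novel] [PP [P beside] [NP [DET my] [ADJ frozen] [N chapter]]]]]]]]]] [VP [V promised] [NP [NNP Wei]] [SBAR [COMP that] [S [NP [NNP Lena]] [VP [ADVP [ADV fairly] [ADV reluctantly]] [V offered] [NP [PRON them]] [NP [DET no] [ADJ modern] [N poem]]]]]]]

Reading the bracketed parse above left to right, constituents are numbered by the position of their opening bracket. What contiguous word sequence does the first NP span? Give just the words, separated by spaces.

some ancient bridge across the architect before each sample toward our novel beside my frozen chapter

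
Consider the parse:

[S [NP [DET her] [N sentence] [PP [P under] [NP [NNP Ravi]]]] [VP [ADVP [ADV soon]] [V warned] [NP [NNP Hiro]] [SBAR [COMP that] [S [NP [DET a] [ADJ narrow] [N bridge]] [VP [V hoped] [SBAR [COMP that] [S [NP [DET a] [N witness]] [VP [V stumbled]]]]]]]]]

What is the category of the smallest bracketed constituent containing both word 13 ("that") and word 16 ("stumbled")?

SBAR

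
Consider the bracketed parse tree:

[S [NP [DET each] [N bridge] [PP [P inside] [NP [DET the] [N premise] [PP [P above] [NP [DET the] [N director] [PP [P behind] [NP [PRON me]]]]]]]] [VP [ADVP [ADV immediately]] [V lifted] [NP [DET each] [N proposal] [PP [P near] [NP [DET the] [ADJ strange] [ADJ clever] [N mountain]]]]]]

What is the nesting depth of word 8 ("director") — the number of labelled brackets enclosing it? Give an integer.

Path from the root down to the word: S → NP → PP → NP → PP → NP → N. That is 7 enclosing brackets.

7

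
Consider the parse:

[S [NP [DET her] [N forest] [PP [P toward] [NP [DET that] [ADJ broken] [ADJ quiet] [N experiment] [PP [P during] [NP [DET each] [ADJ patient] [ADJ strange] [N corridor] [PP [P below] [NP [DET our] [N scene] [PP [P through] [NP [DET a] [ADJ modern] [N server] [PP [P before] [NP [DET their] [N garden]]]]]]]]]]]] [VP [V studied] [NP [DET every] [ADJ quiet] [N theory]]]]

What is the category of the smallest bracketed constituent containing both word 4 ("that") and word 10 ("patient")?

Word 4 lies under S → NP → PP → NP → DET; word 10 lies under S → NP → PP → NP → PP → NP → ADJ. The lowest shared node is the NP.

NP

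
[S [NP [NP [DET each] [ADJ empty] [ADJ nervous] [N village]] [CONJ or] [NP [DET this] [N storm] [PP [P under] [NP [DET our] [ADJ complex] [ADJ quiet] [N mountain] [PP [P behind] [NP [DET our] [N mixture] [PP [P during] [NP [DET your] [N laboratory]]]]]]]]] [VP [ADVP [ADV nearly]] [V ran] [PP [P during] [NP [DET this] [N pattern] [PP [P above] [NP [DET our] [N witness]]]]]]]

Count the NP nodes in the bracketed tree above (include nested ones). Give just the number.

Scanning left to right, an opening `[NP` appears at word positions 1, 1, 6, 9, 14, 17, 22, 25 — 8 in total.

8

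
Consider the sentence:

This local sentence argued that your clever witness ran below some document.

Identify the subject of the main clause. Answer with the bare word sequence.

this local sentence

"this local sentence" is the NP that combines with the VP headed by "argued" to form the main clause — the subject.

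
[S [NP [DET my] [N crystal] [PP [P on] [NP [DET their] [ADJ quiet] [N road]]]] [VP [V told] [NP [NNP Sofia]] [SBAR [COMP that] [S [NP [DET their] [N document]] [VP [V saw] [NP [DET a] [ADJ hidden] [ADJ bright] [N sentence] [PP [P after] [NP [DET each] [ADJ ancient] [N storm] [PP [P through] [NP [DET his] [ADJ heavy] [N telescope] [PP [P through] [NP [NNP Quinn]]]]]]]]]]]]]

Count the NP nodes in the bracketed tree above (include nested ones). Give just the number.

Listing each NP by its span: [NP my crystal on their quiet road]; [NP their quiet road]; [NP Sofia]; [NP their document]; [NP a hidden bright sentence after each ancient storm through his heavy telescope through Quinn]; [NP each ancient storm through his heavy telescope through Quinn] … — that makes 8.

8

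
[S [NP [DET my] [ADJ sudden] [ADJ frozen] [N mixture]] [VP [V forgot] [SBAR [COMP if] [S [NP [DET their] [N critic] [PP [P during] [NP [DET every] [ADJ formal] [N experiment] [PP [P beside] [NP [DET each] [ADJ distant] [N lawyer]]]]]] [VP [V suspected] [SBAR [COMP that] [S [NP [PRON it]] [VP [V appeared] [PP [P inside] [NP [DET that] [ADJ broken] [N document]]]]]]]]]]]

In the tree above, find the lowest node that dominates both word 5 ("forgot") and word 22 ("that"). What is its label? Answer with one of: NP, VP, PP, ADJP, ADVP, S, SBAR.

VP

The smallest bracket enclosing both words is [VP forgot if their critic during every formal experiment beside each distant lawyer suspected that it appeared inside that broken document], so the label is VP.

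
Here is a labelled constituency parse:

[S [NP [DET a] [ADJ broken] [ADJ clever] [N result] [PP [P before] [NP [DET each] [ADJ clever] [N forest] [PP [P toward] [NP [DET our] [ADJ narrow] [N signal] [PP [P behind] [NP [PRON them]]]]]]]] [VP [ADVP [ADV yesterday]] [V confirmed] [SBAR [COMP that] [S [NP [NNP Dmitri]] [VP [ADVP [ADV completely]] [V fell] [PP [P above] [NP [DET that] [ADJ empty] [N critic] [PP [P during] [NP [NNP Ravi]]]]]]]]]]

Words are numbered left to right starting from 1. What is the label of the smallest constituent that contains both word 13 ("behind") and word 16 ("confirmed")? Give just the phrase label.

S

Word 13 lies under S → NP → PP → NP → PP → NP → PP → P; word 16 lies under S → VP → V. The lowest shared node is the S.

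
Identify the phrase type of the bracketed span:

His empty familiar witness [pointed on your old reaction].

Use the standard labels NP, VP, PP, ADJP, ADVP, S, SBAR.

VP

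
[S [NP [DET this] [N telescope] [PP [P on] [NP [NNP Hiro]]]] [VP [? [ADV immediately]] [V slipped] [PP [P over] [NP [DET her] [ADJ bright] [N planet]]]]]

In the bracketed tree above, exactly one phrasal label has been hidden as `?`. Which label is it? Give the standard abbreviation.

A constituent whose immediate children are ADV 'immediately' is an adverb phrase: ADVP.

ADVP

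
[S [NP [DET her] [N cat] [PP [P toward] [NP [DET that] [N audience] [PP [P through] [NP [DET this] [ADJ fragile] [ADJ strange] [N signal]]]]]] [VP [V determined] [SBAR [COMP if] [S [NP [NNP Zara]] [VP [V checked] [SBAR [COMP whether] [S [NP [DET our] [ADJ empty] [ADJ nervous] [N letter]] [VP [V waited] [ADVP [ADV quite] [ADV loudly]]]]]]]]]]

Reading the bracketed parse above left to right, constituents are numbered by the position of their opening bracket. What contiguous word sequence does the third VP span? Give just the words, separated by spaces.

waited quite loudly

The VP opening brackets appear, in order, over: "determined if Zara checked whether our empty nervous letter waited quite loudly"; "checked whether our empty nervous letter waited quite loudly"; "waited quite loudly". The third one spans "waited quite loudly".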